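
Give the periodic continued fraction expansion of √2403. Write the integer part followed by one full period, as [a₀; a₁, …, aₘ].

a₀ = ⌊√2403⌋ = 49.
With m₀=0, d₀=1 and mₖ₊₁ = dₖaₖ − mₖ, dₖ₊₁ = (n − mₖ₊₁²)/dₖ, aₖ₊₁ = ⌊(a₀+mₖ₊₁)/dₖ₊₁⌋:
  k=1: m=49, d=2, a=49
  k=2: m=49, d=1, a=98
d=1 and a=2a₀=98 at k=2, so the next step gives (m, d) = (49, 2) again — its k=1 value — and the period has length 2.

[49; 49, 98]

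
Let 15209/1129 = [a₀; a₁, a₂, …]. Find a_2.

8

15209 = 13·1129 + 532   →  a_0 = 13
1129 = 2·532 + 65   →  a_1 = 2
532 = 8·65 + 12   →  a_2 = 8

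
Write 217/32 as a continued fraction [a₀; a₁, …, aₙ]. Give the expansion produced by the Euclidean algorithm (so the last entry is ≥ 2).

217 = 6*32 + 25
32 = 1*25 + 7
25 = 3*7 + 4
7 = 1*4 + 3
4 = 1*3 + 1
3 = 3*1 + 0  (stop)
So 217/32 = [6; 1, 3, 1, 1, 3].

[6; 1, 3, 1, 1, 3]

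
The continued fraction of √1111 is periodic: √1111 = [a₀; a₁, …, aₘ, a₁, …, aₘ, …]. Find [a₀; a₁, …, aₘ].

[33; 3, 66]

a₀ = ⌊√1111⌋ = 33.
With m₀=0, d₀=1 and mₖ₊₁ = dₖaₖ − mₖ, dₖ₊₁ = (n − mₖ₊₁²)/dₖ, aₖ₊₁ = ⌊(a₀+mₖ₊₁)/dₖ₊₁⌋:
  k=1: m=33, d=22, a=3
  k=2: m=33, d=1, a=66
d=1 and a=2a₀=66 at k=2, so the next step gives (m, d) = (33, 22) again — its k=1 value — and the period has length 2.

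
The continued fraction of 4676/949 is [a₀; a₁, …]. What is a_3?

4676 = 4·949 + 880   →  a_0 = 4
949 = 1·880 + 69   →  a_1 = 1
880 = 12·69 + 52   →  a_2 = 12
69 = 1·52 + 17   →  a_3 = 1

1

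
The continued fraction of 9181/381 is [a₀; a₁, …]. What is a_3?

2

9181 = 24·381 + 37   →  a_0 = 24
381 = 10·37 + 11   →  a_1 = 10
37 = 3·11 + 4   →  a_2 = 3
11 = 2·4 + 3   →  a_3 = 2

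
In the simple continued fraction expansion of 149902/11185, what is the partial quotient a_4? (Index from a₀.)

149902 = 13·11185 + 4497   →  a_0 = 13
11185 = 2·4497 + 2191   →  a_1 = 2
4497 = 2·2191 + 115   →  a_2 = 2
2191 = 19·115 + 6   →  a_3 = 19
115 = 19·6 + 1   →  a_4 = 19

19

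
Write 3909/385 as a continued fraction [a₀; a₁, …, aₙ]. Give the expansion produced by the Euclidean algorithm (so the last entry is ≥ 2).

3909 = 10*385 + 59
385 = 6*59 + 31
59 = 1*31 + 28
31 = 1*28 + 3
28 = 9*3 + 1
3 = 3*1 + 0  (stop)
So 3909/385 = [10; 6, 1, 1, 9, 3].

[10; 6, 1, 1, 9, 3]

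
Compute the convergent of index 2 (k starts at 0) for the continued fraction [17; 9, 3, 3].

Using pₖ = aₖpₖ₋₁ + pₖ₋₂, qₖ = aₖqₖ₋₁ + qₖ₋₂ (with p₋₁=1, p₋₂=0, q₋₁=0, q₋₂=1):
  k=0: a=17, p=17, q=1
  k=1: a=9, p=154, q=9
  k=2: a=3, p=479, q=28

479/28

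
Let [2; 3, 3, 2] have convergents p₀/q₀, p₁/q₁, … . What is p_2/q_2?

Using pₖ = aₖpₖ₋₁ + pₖ₋₂, qₖ = aₖqₖ₋₁ + qₖ₋₂ (with p₋₁=1, p₋₂=0, q₋₁=0, q₋₂=1):
  k=0: a=2, p=2, q=1
  k=1: a=3, p=7, q=3
  k=2: a=3, p=23, q=10

23/10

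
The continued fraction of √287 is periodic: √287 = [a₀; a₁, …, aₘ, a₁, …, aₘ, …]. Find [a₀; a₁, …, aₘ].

a₀ = ⌊√287⌋ = 16.

[16; 1, 15, 1, 32]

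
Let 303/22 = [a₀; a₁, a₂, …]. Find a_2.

3

303 = 13·22 + 17   →  a_0 = 13
22 = 1·17 + 5   →  a_1 = 1
17 = 3·5 + 2   →  a_2 = 3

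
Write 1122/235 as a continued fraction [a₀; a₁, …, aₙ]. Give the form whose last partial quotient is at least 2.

[4; 1, 3, 2, 3, 3, 2]

1122 = 4·235 + 182
235 = 1·182 + 53
182 = 3·53 + 23
53 = 2·23 + 7
23 = 3·7 + 2
7 = 3·2 + 1
2 = 2·1 + 0  (stop)
So 1122/235 = [4; 1, 3, 2, 3, 3, 2].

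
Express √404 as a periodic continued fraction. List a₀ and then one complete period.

[20; 10, 40]

a₀ = ⌊√404⌋ = 20.
With m₀=0, d₀=1 and mₖ₊₁ = dₖaₖ − mₖ, dₖ₊₁ = (n − mₖ₊₁²)/dₖ, aₖ₊₁ = ⌊(a₀+mₖ₊₁)/dₖ₊₁⌋:
  k=1: m=20, d=4, a=10
  k=2: m=20, d=1, a=40
d=1 and a=2a₀=40 at k=2, so the next step gives (m, d) = (20, 4) again — its k=1 value — and the period has length 2.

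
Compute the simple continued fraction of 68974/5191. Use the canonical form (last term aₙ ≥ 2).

[13; 3, 2, 13, 18, 3]

68974 = 13*5191 + 1491
5191 = 3*1491 + 718
1491 = 2*718 + 55
718 = 13*55 + 3
55 = 18*3 + 1
3 = 3*1 + 0  (stop)
So 68974/5191 = [13; 3, 2, 13, 18, 3].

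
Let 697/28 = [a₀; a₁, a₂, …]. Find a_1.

1

697 = 24·28 + 25   →  a_0 = 24
28 = 1·25 + 3   →  a_1 = 1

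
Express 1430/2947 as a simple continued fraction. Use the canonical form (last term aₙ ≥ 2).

1430 = 0*2947 + 1430
2947 = 2*1430 + 87
1430 = 16*87 + 38
87 = 2*38 + 11
38 = 3*11 + 5
11 = 2*5 + 1
5 = 5*1 + 0  (stop)
So 1430/2947 = [0; 2, 16, 2, 3, 2, 5].

[0; 2, 16, 2, 3, 2, 5]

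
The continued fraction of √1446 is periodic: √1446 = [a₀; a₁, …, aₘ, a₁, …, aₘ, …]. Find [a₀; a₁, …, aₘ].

a₀ = ⌊√1446⌋ = 38.

[38; 38, 76]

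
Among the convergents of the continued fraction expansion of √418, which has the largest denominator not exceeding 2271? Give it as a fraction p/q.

√418 = [20; 2, 4, 20, 4, 2, 40, …] (period length 6).
Convergents:
  p_0/q_0 = 20/1
  p_1/q_1 = 41/2
  p_2/q_2 = 184/9
  p_3/q_3 = 3721/182
  p_4/q_4 = 15068/737
  p_5/q_5 = 33857/1656
  p_6/q_6 = 1369348/66977
q_5 = 1656 ≤ 2271 < 66977 = q_6, so the answer is 33857/1656.

33857/1656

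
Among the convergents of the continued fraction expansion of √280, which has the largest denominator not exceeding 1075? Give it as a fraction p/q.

8467/506

√280 = [16; 1, 2, 1, 2, 1, 32, …] (period length 6).
Convergents:
  p_0/q_0 = 16/1
  p_1/q_1 = 17/1
  p_2/q_2 = 50/3
  p_3/q_3 = 67/4
  p_4/q_4 = 184/11
  p_5/q_5 = 251/15
  p_6/q_6 = 8216/491
  p_7/q_7 = 8467/506
  p_8/q_8 = 25150/1503
q_7 = 506 ≤ 1075 < 1503 = q_8, so the answer is 8467/506.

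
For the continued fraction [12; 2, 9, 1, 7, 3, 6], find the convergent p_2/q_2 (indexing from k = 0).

Using pₖ = aₖpₖ₋₁ + pₖ₋₂, qₖ = aₖqₖ₋₁ + qₖ₋₂ (with p₋₁=1, p₋₂=0, q₋₁=0, q₋₂=1):
  k=0: a=12, p=12, q=1
  k=1: a=2, p=25, q=2
  k=2: a=9, p=237, q=19

237/19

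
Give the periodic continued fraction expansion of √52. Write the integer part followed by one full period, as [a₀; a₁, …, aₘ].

a₀ = ⌊√52⌋ = 7.
With m₀=0, d₀=1 and mₖ₊₁ = dₖaₖ − mₖ, dₖ₊₁ = (n − mₖ₊₁²)/dₖ, aₖ₊₁ = ⌊(a₀+mₖ₊₁)/dₖ₊₁⌋:
  k=1: m=7, d=3, a=4
  k=2: m=5, d=9, a=1
  k=3: m=4, d=4, a=2
  k=4: m=4, d=9, a=1
  k=5: m=5, d=3, a=4
  k=6: m=7, d=1, a=14
d=1 and a=2a₀=14 at k=6, so the next step gives (m, d) = (7, 3) again — its k=1 value — and the period has length 6.

[7; 4, 1, 2, 1, 4, 14]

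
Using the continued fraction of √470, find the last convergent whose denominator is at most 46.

542/25

√470 = [21; 1, 2, 8, 2, 1, 42, …] (period length 6).
Convergents:
  p_0/q_0 = 21/1
  p_1/q_1 = 22/1
  p_2/q_2 = 65/3
  p_3/q_3 = 542/25
  p_4/q_4 = 1149/53
q_3 = 25 ≤ 46 < 53 = q_4, so the answer is 542/25.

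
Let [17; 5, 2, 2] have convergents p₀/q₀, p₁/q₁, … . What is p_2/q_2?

189/11

Using pₖ = aₖpₖ₋₁ + pₖ₋₂, qₖ = aₖqₖ₋₁ + qₖ₋₂ (with p₋₁=1, p₋₂=0, q₋₁=0, q₋₂=1):
  k=0: a=17, p=17, q=1
  k=1: a=5, p=86, q=5
  k=2: a=2, p=189, q=11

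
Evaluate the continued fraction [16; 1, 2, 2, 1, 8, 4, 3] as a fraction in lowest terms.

19390/1161

Fold from the inside: start with 3/1.
  4 + 1/3 = 13/3
  8 + 3/13 = 107/13
  1 + 13/107 = 120/107
  2 + 107/120 = 347/120
  2 + 120/347 = 814/347
  1 + 347/814 = 1161/814
  16 + 814/1161 = 19390/1161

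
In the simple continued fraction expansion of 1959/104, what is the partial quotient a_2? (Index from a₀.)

5

1959 = 18·104 + 87   →  a_0 = 18
104 = 1·87 + 17   →  a_1 = 1
87 = 5·17 + 2   →  a_2 = 5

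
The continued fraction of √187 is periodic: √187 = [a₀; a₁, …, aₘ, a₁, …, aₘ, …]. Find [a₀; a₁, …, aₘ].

[13; 1, 2, 13, 2, 1, 26]

a₀ = ⌊√187⌋ = 13.
With m₀=0, d₀=1 and mₖ₊₁ = dₖaₖ − mₖ, dₖ₊₁ = (n − mₖ₊₁²)/dₖ, aₖ₊₁ = ⌊(a₀+mₖ₊₁)/dₖ₊₁⌋:
  k=1: m=13, d=18, a=1
  k=2: m=5, d=9, a=2
  k=3: m=13, d=2, a=13
  k=4: m=13, d=9, a=2
  k=5: m=5, d=18, a=1
  k=6: m=13, d=1, a=26
d=1 and a=2a₀=26 at k=6, so the next step gives (m, d) = (13, 18) again — its k=1 value — and the period has length 6.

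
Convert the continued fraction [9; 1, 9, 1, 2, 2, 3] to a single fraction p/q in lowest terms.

2546/257

Using pₖ = aₖpₖ₋₁ + pₖ₋₂ and qₖ = aₖqₖ₋₁ + qₖ₋₂:
  k=0: a=9, p=9, q=1
  k=1: a=1, p=10, q=1
  k=2: a=9, p=99, q=10
  k=3: a=1, p=109, q=11
  k=4: a=2, p=317, q=32
  k=5: a=2, p=743, q=75
  k=6: a=3, p=2546, q=257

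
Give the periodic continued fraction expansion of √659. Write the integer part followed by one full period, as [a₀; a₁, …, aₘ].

a₀ = ⌊√659⌋ = 25.
With m₀=0, d₀=1 and mₖ₊₁ = dₖaₖ − mₖ, dₖ₊₁ = (n − mₖ₊₁²)/dₖ, aₖ₊₁ = ⌊(a₀+mₖ₊₁)/dₖ₊₁⌋:
  k=1: m=25, d=34, a=1
  k=2: m=9, d=17, a=2
  k=3: m=25, d=2, a=25
  k=4: m=25, d=17, a=2
  k=5: m=9, d=34, a=1
  k=6: m=25, d=1, a=50
d=1 and a=2a₀=50 at k=6, so the next step gives (m, d) = (25, 34) again — its k=1 value — and the period has length 6.

[25; 1, 2, 25, 2, 1, 50]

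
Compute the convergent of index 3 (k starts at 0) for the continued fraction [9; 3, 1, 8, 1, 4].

Using pₖ = aₖpₖ₋₁ + pₖ₋₂, qₖ = aₖqₖ₋₁ + qₖ₋₂ (with p₋₁=1, p₋₂=0, q₋₁=0, q₋₂=1):
  k=0: a=9, p=9, q=1
  k=1: a=3, p=28, q=3
  k=2: a=1, p=37, q=4
  k=3: a=8, p=324, q=35

324/35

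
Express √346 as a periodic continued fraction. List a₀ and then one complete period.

[18; 1, 1, 1, 1, 36]

a₀ = ⌊√346⌋ = 18.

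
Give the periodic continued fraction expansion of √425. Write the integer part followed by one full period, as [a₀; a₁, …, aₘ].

a₀ = ⌊√425⌋ = 20.
With m₀=0, d₀=1 and mₖ₊₁ = dₖaₖ − mₖ, dₖ₊₁ = (n − mₖ₊₁²)/dₖ, aₖ₊₁ = ⌊(a₀+mₖ₊₁)/dₖ₊₁⌋:
  k=1: m=20, d=25, a=1
  k=2: m=5, d=16, a=1
  k=3: m=11, d=19, a=1
  k=4: m=8, d=19, a=1
  k=5: m=11, d=16, a=1
  k=6: m=5, d=25, a=1
  k=7: m=20, d=1, a=40
d=1 and a=2a₀=40 at k=7, so the next step gives (m, d) = (20, 25) again — its k=1 value — and the period has length 7.

[20; 1, 1, 1, 1, 1, 1, 40]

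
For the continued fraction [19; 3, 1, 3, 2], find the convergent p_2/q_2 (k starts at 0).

77/4

Using pₖ = aₖpₖ₋₁ + pₖ₋₂, qₖ = aₖqₖ₋₁ + qₖ₋₂ (with p₋₁=1, p₋₂=0, q₋₁=0, q₋₂=1):
  k=0: a=19, p=19, q=1
  k=1: a=3, p=58, q=3
  k=2: a=1, p=77, q=4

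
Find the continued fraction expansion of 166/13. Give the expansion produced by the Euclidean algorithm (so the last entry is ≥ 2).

166 = 12×13 + 10
13 = 1×10 + 3
10 = 3×3 + 1
3 = 3×1 + 0  (stop)
So 166/13 = [12; 1, 3, 3].

[12; 1, 3, 3]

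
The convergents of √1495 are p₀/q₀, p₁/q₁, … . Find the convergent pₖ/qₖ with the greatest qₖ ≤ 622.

17902/463

√1495 = [38; 1, 1, 1, 76, …] (period length 4).
Convergents:
  p_0/q_0 = 38/1
  p_1/q_1 = 39/1
  p_2/q_2 = 77/2
  p_3/q_3 = 116/3
  p_4/q_4 = 8893/230
  p_5/q_5 = 9009/233
  p_6/q_6 = 17902/463
  p_7/q_7 = 26911/696
q_6 = 463 ≤ 622 < 696 = q_7, so the answer is 17902/463.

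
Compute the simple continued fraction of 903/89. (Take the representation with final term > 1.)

[10; 6, 1, 5, 2]

903 = 10·89 + 13
89 = 6·13 + 11
13 = 1·11 + 2
11 = 5·2 + 1
2 = 2·1 + 0  (stop)
So 903/89 = [10; 6, 1, 5, 2].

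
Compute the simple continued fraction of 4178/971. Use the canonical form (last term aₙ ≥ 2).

4178 = 4*971 + 294
971 = 3*294 + 89
294 = 3*89 + 27
89 = 3*27 + 8
27 = 3*8 + 3
8 = 2*3 + 2
3 = 1*2 + 1
2 = 2*1 + 0  (stop)
So 4178/971 = [4; 3, 3, 3, 3, 2, 1, 2].

[4; 3, 3, 3, 3, 2, 1, 2]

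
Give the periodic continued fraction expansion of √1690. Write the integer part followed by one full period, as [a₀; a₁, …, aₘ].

[41; 9, 8, 9, 82]

a₀ = ⌊√1690⌋ = 41.
With m₀=0, d₀=1 and mₖ₊₁ = dₖaₖ − mₖ, dₖ₊₁ = (n − mₖ₊₁²)/dₖ, aₖ₊₁ = ⌊(a₀+mₖ₊₁)/dₖ₊₁⌋:
  k=1: m=41, d=9, a=9
  k=2: m=40, d=10, a=8
  k=3: m=40, d=9, a=9
  k=4: m=41, d=1, a=82
d=1 and a=2a₀=82 at k=4, so the next step gives (m, d) = (41, 9) again — its k=1 value — and the period has length 4.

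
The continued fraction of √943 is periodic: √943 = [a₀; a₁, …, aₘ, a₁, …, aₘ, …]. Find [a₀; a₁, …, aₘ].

[30; 1, 2, 2, 2, 1, 60]

a₀ = ⌊√943⌋ = 30.
With m₀=0, d₀=1 and mₖ₊₁ = dₖaₖ − mₖ, dₖ₊₁ = (n − mₖ₊₁²)/dₖ, aₖ₊₁ = ⌊(a₀+mₖ₊₁)/dₖ₊₁⌋:
  k=1: m=30, d=43, a=1
  k=2: m=13, d=18, a=2
  k=3: m=23, d=23, a=2
  k=4: m=23, d=18, a=2
  k=5: m=13, d=43, a=1
  k=6: m=30, d=1, a=60
d=1 and a=2a₀=60 at k=6, so the next step gives (m, d) = (30, 43) again — its k=1 value — and the period has length 6.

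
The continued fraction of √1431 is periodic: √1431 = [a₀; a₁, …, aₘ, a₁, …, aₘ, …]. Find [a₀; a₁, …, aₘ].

a₀ = ⌊√1431⌋ = 37.

[37; 1, 4, 1, 4, 1, 74]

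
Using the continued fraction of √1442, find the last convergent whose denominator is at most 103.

√1442 = [37; 1, 36, 1, 74, …] (period length 4).
Convergents:
  p_0/q_0 = 37/1
  p_1/q_1 = 38/1
  p_2/q_2 = 1405/37
  p_3/q_3 = 1443/38
  p_4/q_4 = 108187/2849
q_3 = 38 ≤ 103 < 2849 = q_4, so the answer is 1443/38.

1443/38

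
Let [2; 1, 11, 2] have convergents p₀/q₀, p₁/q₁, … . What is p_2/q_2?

35/12

Using pₖ = aₖpₖ₋₁ + pₖ₋₂, qₖ = aₖqₖ₋₁ + qₖ₋₂ (with p₋₁=1, p₋₂=0, q₋₁=0, q₋₂=1):
  k=0: a=2, p=2, q=1
  k=1: a=1, p=3, q=1
  k=2: a=11, p=35, q=12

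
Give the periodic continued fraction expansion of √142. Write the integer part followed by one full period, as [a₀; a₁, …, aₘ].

[11; 1, 10, 1, 22]

a₀ = ⌊√142⌋ = 11.
With m₀=0, d₀=1 and mₖ₊₁ = dₖaₖ − mₖ, dₖ₊₁ = (n − mₖ₊₁²)/dₖ, aₖ₊₁ = ⌊(a₀+mₖ₊₁)/dₖ₊₁⌋:
  k=1: m=11, d=21, a=1
  k=2: m=10, d=2, a=10
  k=3: m=10, d=21, a=1
  k=4: m=11, d=1, a=22
d=1 and a=2a₀=22 at k=4, so the next step gives (m, d) = (11, 21) again — its k=1 value — and the period has length 4.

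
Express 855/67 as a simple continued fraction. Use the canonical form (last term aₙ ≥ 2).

855 = 12×67 + 51
67 = 1×51 + 16
51 = 3×16 + 3
16 = 5×3 + 1
3 = 3×1 + 0  (stop)
So 855/67 = [12; 1, 3, 5, 3].

[12; 1, 3, 5, 3]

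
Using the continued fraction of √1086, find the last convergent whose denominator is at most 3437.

47817/1451

√1086 = [32; 1, 20, 1, 64, …] (period length 4).
Convergents:
  p_0/q_0 = 32/1
  p_1/q_1 = 33/1
  p_2/q_2 = 692/21
  p_3/q_3 = 725/22
  p_4/q_4 = 47092/1429
  p_5/q_5 = 47817/1451
  p_6/q_6 = 1003432/30449
q_5 = 1451 ≤ 3437 < 30449 = q_6, so the answer is 47817/1451.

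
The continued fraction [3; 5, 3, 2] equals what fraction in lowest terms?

Fold from the inside: start with 2/1.
  3 + 1/2 = 7/2
  5 + 2/7 = 37/7
  3 + 7/37 = 118/37

118/37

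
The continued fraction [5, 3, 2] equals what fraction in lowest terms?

37/7

Using pₖ = aₖpₖ₋₁ + pₖ₋₂ and qₖ = aₖqₖ₋₁ + qₖ₋₂:
  k=0: a=5, p=5, q=1
  k=1: a=3, p=16, q=3
  k=2: a=2, p=37, q=7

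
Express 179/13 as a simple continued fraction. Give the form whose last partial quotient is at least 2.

179 = 13·13 + 10
13 = 1·10 + 3
10 = 3·3 + 1
3 = 3·1 + 0  (stop)
So 179/13 = [13; 1, 3, 3].

[13; 1, 3, 3]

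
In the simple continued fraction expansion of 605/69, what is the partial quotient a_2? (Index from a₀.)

605 = 8·69 + 53   →  a_0 = 8
69 = 1·53 + 16   →  a_1 = 1
53 = 3·16 + 5   →  a_2 = 3

3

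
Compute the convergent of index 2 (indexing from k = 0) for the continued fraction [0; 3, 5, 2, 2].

Using pₖ = aₖpₖ₋₁ + pₖ₋₂, qₖ = aₖqₖ₋₁ + qₖ₋₂ (with p₋₁=1, p₋₂=0, q₋₁=0, q₋₂=1):
  k=0: a=0, p=0, q=1
  k=1: a=3, p=1, q=3
  k=2: a=5, p=5, q=16

5/16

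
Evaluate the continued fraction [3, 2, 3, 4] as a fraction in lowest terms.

Fold from the inside: start with 4/1.
  3 + 1/4 = 13/4
  2 + 4/13 = 30/13
  3 + 13/30 = 103/30

103/30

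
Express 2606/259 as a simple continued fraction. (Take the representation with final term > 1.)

[10; 16, 5, 3]

2606 = 10*259 + 16
259 = 16*16 + 3
16 = 5*3 + 1
3 = 3*1 + 0  (stop)
So 2606/259 = [10; 16, 5, 3].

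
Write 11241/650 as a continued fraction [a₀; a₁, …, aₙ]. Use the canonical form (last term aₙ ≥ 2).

11241 = 17·650 + 191
650 = 3·191 + 77
191 = 2·77 + 37
77 = 2·37 + 3
37 = 12·3 + 1
3 = 3·1 + 0  (stop)
So 11241/650 = [17; 3, 2, 2, 12, 3].

[17; 3, 2, 2, 12, 3]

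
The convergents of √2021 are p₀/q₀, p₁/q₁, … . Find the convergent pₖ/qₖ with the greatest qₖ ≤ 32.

√2021 = [44; 1, 21, 2, 21, 1, 88, …] (period length 6).
Convergents:
  p_0/q_0 = 44/1
  p_1/q_1 = 45/1
  p_2/q_2 = 989/22
  p_3/q_3 = 2023/45
q_2 = 22 ≤ 32 < 45 = q_3, so the answer is 989/22.

989/22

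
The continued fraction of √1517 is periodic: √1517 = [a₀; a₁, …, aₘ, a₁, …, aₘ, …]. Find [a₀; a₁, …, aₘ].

[38; 1, 18, 2, 18, 1, 76]

a₀ = ⌊√1517⌋ = 38.
With m₀=0, d₀=1 and mₖ₊₁ = dₖaₖ − mₖ, dₖ₊₁ = (n − mₖ₊₁²)/dₖ, aₖ₊₁ = ⌊(a₀+mₖ₊₁)/dₖ₊₁⌋:
  k=1: m=38, d=73, a=1
  k=2: m=35, d=4, a=18
  k=3: m=37, d=37, a=2
  k=4: m=37, d=4, a=18
  k=5: m=35, d=73, a=1
  k=6: m=38, d=1, a=76
d=1 and a=2a₀=76 at k=6, so the next step gives (m, d) = (38, 73) again — its k=1 value — and the period has length 6.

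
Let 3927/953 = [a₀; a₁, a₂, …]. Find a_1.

3927 = 4·953 + 115   →  a_0 = 4
953 = 8·115 + 33   →  a_1 = 8

8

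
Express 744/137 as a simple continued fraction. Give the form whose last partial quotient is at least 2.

[5; 2, 3, 9, 2]

744 = 5·137 + 59
137 = 2·59 + 19
59 = 3·19 + 2
19 = 9·2 + 1
2 = 2·1 + 0  (stop)
So 744/137 = [5; 2, 3, 9, 2].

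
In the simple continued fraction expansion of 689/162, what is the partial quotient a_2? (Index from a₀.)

1

689 = 4·162 + 41   →  a_0 = 4
162 = 3·41 + 39   →  a_1 = 3
41 = 1·39 + 2   →  a_2 = 1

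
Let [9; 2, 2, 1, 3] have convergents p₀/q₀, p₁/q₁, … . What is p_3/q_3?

66/7

Using pₖ = aₖpₖ₋₁ + pₖ₋₂, qₖ = aₖqₖ₋₁ + qₖ₋₂ (with p₋₁=1, p₋₂=0, q₋₁=0, q₋₂=1):
  k=0: a=9, p=9, q=1
  k=1: a=2, p=19, q=2
  k=2: a=2, p=47, q=5
  k=3: a=1, p=66, q=7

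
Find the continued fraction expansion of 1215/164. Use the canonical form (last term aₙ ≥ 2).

1215 = 7*164 + 67
164 = 2*67 + 30
67 = 2*30 + 7
30 = 4*7 + 2
7 = 3*2 + 1
2 = 2*1 + 0  (stop)
So 1215/164 = [7; 2, 2, 4, 3, 2].

[7; 2, 2, 4, 3, 2]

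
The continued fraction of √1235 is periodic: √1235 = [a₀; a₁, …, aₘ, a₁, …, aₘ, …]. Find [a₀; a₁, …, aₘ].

[35; 7, 70]

a₀ = ⌊√1235⌋ = 35.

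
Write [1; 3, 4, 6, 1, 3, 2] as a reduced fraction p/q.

Using pₖ = aₖpₖ₋₁ + pₖ₋₂ and qₖ = aₖqₖ₋₁ + qₖ₋₂:
  k=0: a=1, p=1, q=1
  k=1: a=3, p=4, q=3
  k=2: a=4, p=17, q=13
  k=3: a=6, p=106, q=81
  k=4: a=1, p=123, q=94
  k=5: a=3, p=475, q=363
  k=6: a=2, p=1073, q=820

1073/820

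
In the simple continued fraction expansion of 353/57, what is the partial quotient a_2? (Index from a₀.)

353 = 6·57 + 11   →  a_0 = 6
57 = 5·11 + 2   →  a_1 = 5
11 = 5·2 + 1   →  a_2 = 5

5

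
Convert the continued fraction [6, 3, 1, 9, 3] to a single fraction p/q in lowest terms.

757/121

Fold from the inside: start with 3/1.
  9 + 1/3 = 28/3
  1 + 3/28 = 31/28
  3 + 28/31 = 121/31
  6 + 31/121 = 757/121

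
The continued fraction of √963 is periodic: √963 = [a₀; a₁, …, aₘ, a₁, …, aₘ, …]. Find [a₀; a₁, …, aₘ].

[31; 31, 62]

a₀ = ⌊√963⌋ = 31.
With m₀=0, d₀=1 and mₖ₊₁ = dₖaₖ − mₖ, dₖ₊₁ = (n − mₖ₊₁²)/dₖ, aₖ₊₁ = ⌊(a₀+mₖ₊₁)/dₖ₊₁⌋:
  k=1: m=31, d=2, a=31
  k=2: m=31, d=1, a=62
d=1 and a=2a₀=62 at k=2, so the next step gives (m, d) = (31, 2) again — its k=1 value — and the period has length 2.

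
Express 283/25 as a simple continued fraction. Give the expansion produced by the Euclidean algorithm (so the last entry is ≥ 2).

283 = 11·25 + 8
25 = 3·8 + 1
8 = 8·1 + 0  (stop)
So 283/25 = [11; 3, 8].

[11; 3, 8]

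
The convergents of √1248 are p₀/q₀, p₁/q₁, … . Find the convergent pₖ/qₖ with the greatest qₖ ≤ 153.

√1248 = [35; 3, 17, 3, 70, …] (period length 4).
Convergents:
  p_0/q_0 = 35/1
  p_1/q_1 = 106/3
  p_2/q_2 = 1837/52
  p_3/q_3 = 5617/159
q_2 = 52 ≤ 153 < 159 = q_3, so the answer is 1837/52.

1837/52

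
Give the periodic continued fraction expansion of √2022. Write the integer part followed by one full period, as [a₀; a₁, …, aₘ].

a₀ = ⌊√2022⌋ = 44.
With m₀=0, d₀=1 and mₖ₊₁ = dₖaₖ − mₖ, dₖ₊₁ = (n − mₖ₊₁²)/dₖ, aₖ₊₁ = ⌊(a₀+mₖ₊₁)/dₖ₊₁⌋:
  k=1: m=44, d=86, a=1
  k=2: m=42, d=3, a=28
  k=3: m=42, d=86, a=1
  k=4: m=44, d=1, a=88
d=1 and a=2a₀=88 at k=4, so the next step gives (m, d) = (44, 86) again — its k=1 value — and the period has length 4.

[44; 1, 28, 1, 88]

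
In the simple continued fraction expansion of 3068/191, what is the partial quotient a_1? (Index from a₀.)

15

3068 = 16·191 + 12   →  a_0 = 16
191 = 15·12 + 11   →  a_1 = 15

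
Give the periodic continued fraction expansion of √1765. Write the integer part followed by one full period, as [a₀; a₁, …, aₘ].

a₀ = ⌊√1765⌋ = 42.

[42; 84]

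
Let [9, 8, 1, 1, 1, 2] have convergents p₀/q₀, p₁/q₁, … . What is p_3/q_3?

155/17

Using pₖ = aₖpₖ₋₁ + pₖ₋₂, qₖ = aₖqₖ₋₁ + qₖ₋₂ (with p₋₁=1, p₋₂=0, q₋₁=0, q₋₂=1):
  k=0: a=9, p=9, q=1
  k=1: a=8, p=73, q=8
  k=2: a=1, p=82, q=9
  k=3: a=1, p=155, q=17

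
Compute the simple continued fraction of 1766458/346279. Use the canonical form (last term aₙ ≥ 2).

1766458 = 5×346279 + 35063
346279 = 9×35063 + 30712
35063 = 1×30712 + 4351
30712 = 7×4351 + 255
4351 = 17×255 + 16
255 = 15×16 + 15
16 = 1×15 + 1
15 = 15×1 + 0  (stop)
So 1766458/346279 = [5; 9, 1, 7, 17, 15, 1, 15].

[5; 9, 1, 7, 17, 15, 1, 15]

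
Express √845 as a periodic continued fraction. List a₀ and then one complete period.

[29; 14, 1, 1, 14, 58]

a₀ = ⌊√845⌋ = 29.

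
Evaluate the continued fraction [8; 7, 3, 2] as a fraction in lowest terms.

Fold from the inside: start with 2/1.
  3 + 1/2 = 7/2
  7 + 2/7 = 51/7
  8 + 7/51 = 415/51

415/51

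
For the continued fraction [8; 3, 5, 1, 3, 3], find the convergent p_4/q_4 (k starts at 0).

Using pₖ = aₖpₖ₋₁ + pₖ₋₂, qₖ = aₖqₖ₋₁ + qₖ₋₂ (with p₋₁=1, p₋₂=0, q₋₁=0, q₋₂=1):
  k=0: a=8, p=8, q=1
  k=1: a=3, p=25, q=3
  k=2: a=5, p=133, q=16
  k=3: a=1, p=158, q=19
  k=4: a=3, p=607, q=73

607/73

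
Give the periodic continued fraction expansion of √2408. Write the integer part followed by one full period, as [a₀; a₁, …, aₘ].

a₀ = ⌊√2408⌋ = 49.
With m₀=0, d₀=1 and mₖ₊₁ = dₖaₖ − mₖ, dₖ₊₁ = (n − mₖ₊₁²)/dₖ, aₖ₊₁ = ⌊(a₀+mₖ₊₁)/dₖ₊₁⌋:
  k=1: m=49, d=7, a=14
  k=2: m=49, d=1, a=98
d=1 and a=2a₀=98 at k=2, so the next step gives (m, d) = (49, 7) again — its k=1 value — and the period has length 2.

[49; 14, 98]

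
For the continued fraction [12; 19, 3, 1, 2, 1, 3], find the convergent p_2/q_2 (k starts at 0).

Using pₖ = aₖpₖ₋₁ + pₖ₋₂, qₖ = aₖqₖ₋₁ + qₖ₋₂ (with p₋₁=1, p₋₂=0, q₋₁=0, q₋₂=1):
  k=0: a=12, p=12, q=1
  k=1: a=19, p=229, q=19
  k=2: a=3, p=699, q=58

699/58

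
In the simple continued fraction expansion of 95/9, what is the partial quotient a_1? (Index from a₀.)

95 = 10·9 + 5   →  a_0 = 10
9 = 1·5 + 4   →  a_1 = 1

1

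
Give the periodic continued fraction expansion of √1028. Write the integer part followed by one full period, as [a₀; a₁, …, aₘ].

[32; 16, 64]

a₀ = ⌊√1028⌋ = 32.
With m₀=0, d₀=1 and mₖ₊₁ = dₖaₖ − mₖ, dₖ₊₁ = (n − mₖ₊₁²)/dₖ, aₖ₊₁ = ⌊(a₀+mₖ₊₁)/dₖ₊₁⌋:
  k=1: m=32, d=4, a=16
  k=2: m=32, d=1, a=64
d=1 and a=2a₀=64 at k=2, so the next step gives (m, d) = (32, 4) again — its k=1 value — and the period has length 2.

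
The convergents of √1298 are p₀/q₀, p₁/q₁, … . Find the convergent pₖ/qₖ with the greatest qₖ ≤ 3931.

93420/2593

√1298 = [36; 36, 72, …] (period length 2).
Convergents:
  p_0/q_0 = 36/1
  p_1/q_1 = 1297/36
  p_2/q_2 = 93420/2593
  p_3/q_3 = 3364417/93384
q_2 = 2593 ≤ 3931 < 93384 = q_3, so the answer is 93420/2593.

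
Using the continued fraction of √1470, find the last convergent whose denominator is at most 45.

1687/44

√1470 = [38; 2, 1, 14, 1, 2, 76, …] (period length 6).
Convergents:
  p_0/q_0 = 38/1
  p_1/q_1 = 77/2
  p_2/q_2 = 115/3
  p_3/q_3 = 1687/44
  p_4/q_4 = 1802/47
q_3 = 44 ≤ 45 < 47 = q_4, so the answer is 1687/44.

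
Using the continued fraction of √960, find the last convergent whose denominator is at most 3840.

√960 = [30; 1, 60, …] (period length 2).
Convergents:
  p_0/q_0 = 30/1
  p_1/q_1 = 31/1
  p_2/q_2 = 1890/61
  p_3/q_3 = 1921/62
  p_4/q_4 = 117150/3781
  p_5/q_5 = 119071/3843
q_4 = 3781 ≤ 3840 < 3843 = q_5, so the answer is 117150/3781.

117150/3781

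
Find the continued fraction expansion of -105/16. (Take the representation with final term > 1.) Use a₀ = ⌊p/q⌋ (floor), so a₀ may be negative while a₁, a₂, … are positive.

[-7; 2, 3, 2]

-105 = -7*16 + 7
16 = 2*7 + 2
7 = 3*2 + 1
2 = 2*1 + 0  (stop)
So -105/16 = [-7; 2, 3, 2].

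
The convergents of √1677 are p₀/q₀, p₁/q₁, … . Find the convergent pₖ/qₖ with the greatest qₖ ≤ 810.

√1677 = [40; 1, 19, 2, 19, 1, 80, …] (period length 6).
Convergents:
  p_0/q_0 = 40/1
  p_1/q_1 = 41/1
  p_2/q_2 = 819/20
  p_3/q_3 = 1679/41
  p_4/q_4 = 32720/799
  p_5/q_5 = 34399/840
q_4 = 799 ≤ 810 < 840 = q_5, so the answer is 32720/799.

32720/799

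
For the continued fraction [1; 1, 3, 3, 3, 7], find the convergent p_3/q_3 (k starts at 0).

Using pₖ = aₖpₖ₋₁ + pₖ₋₂, qₖ = aₖqₖ₋₁ + qₖ₋₂ (with p₋₁=1, p₋₂=0, q₋₁=0, q₋₂=1):
  k=0: a=1, p=1, q=1
  k=1: a=1, p=2, q=1
  k=2: a=3, p=7, q=4
  k=3: a=3, p=23, q=13

23/13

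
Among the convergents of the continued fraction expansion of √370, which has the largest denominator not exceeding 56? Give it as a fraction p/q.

√370 = [19; 4, 4, 38, …] (period length 3).
Convergents:
  p_0/q_0 = 19/1
  p_1/q_1 = 77/4
  p_2/q_2 = 327/17
  p_3/q_3 = 12503/650
q_2 = 17 ≤ 56 < 650 = q_3, so the answer is 327/17.

327/17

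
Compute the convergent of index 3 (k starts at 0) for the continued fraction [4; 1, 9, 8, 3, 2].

Using pₖ = aₖpₖ₋₁ + pₖ₋₂, qₖ = aₖqₖ₋₁ + qₖ₋₂ (with p₋₁=1, p₋₂=0, q₋₁=0, q₋₂=1):
  k=0: a=4, p=4, q=1
  k=1: a=1, p=5, q=1
  k=2: a=9, p=49, q=10
  k=3: a=8, p=397, q=81

397/81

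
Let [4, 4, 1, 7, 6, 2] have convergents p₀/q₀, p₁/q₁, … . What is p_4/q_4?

Using pₖ = aₖpₖ₋₁ + pₖ₋₂, qₖ = aₖqₖ₋₁ + qₖ₋₂ (with p₋₁=1, p₋₂=0, q₋₁=0, q₋₂=1):
  k=0: a=4, p=4, q=1
  k=1: a=4, p=17, q=4
  k=2: a=1, p=21, q=5
  k=3: a=7, p=164, q=39
  k=4: a=6, p=1005, q=239

1005/239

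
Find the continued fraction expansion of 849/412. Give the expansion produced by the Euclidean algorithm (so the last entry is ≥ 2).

849 = 2·412 + 25
412 = 16·25 + 12
25 = 2·12 + 1
12 = 12·1 + 0  (stop)
So 849/412 = [2; 16, 2, 12].

[2; 16, 2, 12]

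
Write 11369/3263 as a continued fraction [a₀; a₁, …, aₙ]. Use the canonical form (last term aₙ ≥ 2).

[3; 2, 15, 2, 1, 16, 2]

11369 = 3×3263 + 1580
3263 = 2×1580 + 103
1580 = 15×103 + 35
103 = 2×35 + 33
35 = 1×33 + 2
33 = 16×2 + 1
2 = 2×1 + 0  (stop)
So 11369/3263 = [3; 2, 15, 2, 1, 16, 2].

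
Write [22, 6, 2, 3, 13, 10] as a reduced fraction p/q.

Using pₖ = aₖpₖ₋₁ + pₖ₋₂ and qₖ = aₖqₖ₋₁ + qₖ₋₂:
  k=0: a=22, p=22, q=1
  k=1: a=6, p=133, q=6
  k=2: a=2, p=288, q=13
  k=3: a=3, p=997, q=45
  k=4: a=13, p=13249, q=598
  k=5: a=10, p=133487, q=6025

133487/6025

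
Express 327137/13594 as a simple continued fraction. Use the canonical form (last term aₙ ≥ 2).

[24; 15, 2, 3, 12, 3, 3]

327137 = 24*13594 + 881
13594 = 15*881 + 379
881 = 2*379 + 123
379 = 3*123 + 10
123 = 12*10 + 3
10 = 3*3 + 1
3 = 3*1 + 0  (stop)
So 327137/13594 = [24; 15, 2, 3, 12, 3, 3].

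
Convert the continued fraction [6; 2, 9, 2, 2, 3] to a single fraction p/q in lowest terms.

Using pₖ = aₖpₖ₋₁ + pₖ₋₂ and qₖ = aₖqₖ₋₁ + qₖ₋₂:
  k=0: a=6, p=6, q=1
  k=1: a=2, p=13, q=2
  k=2: a=9, p=123, q=19
  k=3: a=2, p=259, q=40
  k=4: a=2, p=641, q=99
  k=5: a=3, p=2182, q=337

2182/337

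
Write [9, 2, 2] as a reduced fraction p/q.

47/5

Using pₖ = aₖpₖ₋₁ + pₖ₋₂ and qₖ = aₖqₖ₋₁ + qₖ₋₂:
  k=0: a=9, p=9, q=1
  k=1: a=2, p=19, q=2
  k=2: a=2, p=47, q=5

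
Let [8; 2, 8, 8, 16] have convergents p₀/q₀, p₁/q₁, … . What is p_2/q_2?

144/17

Using pₖ = aₖpₖ₋₁ + pₖ₋₂, qₖ = aₖqₖ₋₁ + qₖ₋₂ (with p₋₁=1, p₋₂=0, q₋₁=0, q₋₂=1):
  k=0: a=8, p=8, q=1
  k=1: a=2, p=17, q=2
  k=2: a=8, p=144, q=17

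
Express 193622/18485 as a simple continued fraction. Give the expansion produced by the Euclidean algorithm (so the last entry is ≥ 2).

193622 = 10*18485 + 8772
18485 = 2*8772 + 941
8772 = 9*941 + 303
941 = 3*303 + 32
303 = 9*32 + 15
32 = 2*15 + 2
15 = 7*2 + 1
2 = 2*1 + 0  (stop)
So 193622/18485 = [10; 2, 9, 3, 9, 2, 7, 2].

[10; 2, 9, 3, 9, 2, 7, 2]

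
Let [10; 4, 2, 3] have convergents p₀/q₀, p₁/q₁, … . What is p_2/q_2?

Using pₖ = aₖpₖ₋₁ + pₖ₋₂, qₖ = aₖqₖ₋₁ + qₖ₋₂ (with p₋₁=1, p₋₂=0, q₋₁=0, q₋₂=1):
  k=0: a=10, p=10, q=1
  k=1: a=4, p=41, q=4
  k=2: a=2, p=92, q=9

92/9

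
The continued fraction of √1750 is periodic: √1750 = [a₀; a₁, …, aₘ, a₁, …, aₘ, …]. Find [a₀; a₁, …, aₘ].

a₀ = ⌊√1750⌋ = 41.
With m₀=0, d₀=1 and mₖ₊₁ = dₖaₖ − mₖ, dₖ₊₁ = (n − mₖ₊₁²)/dₖ, aₖ₊₁ = ⌊(a₀+mₖ₊₁)/dₖ₊₁⌋:
  k=1: m=41, d=69, a=1
  k=2: m=28, d=14, a=4
  k=3: m=28, d=69, a=1
  k=4: m=41, d=1, a=82
d=1 and a=2a₀=82 at k=4, so the next step gives (m, d) = (41, 69) again — its k=1 value — and the period has length 4.

[41; 1, 4, 1, 82]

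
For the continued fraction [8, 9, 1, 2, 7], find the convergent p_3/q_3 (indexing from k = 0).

Using pₖ = aₖpₖ₋₁ + pₖ₋₂, qₖ = aₖqₖ₋₁ + qₖ₋₂ (with p₋₁=1, p₋₂=0, q₋₁=0, q₋₂=1):
  k=0: a=8, p=8, q=1
  k=1: a=9, p=73, q=9
  k=2: a=1, p=81, q=10
  k=3: a=2, p=235, q=29

235/29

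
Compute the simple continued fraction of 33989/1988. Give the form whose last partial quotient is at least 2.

[17; 10, 3, 3, 19]

33989 = 17×1988 + 193
1988 = 10×193 + 58
193 = 3×58 + 19
58 = 3×19 + 1
19 = 19×1 + 0  (stop)
So 33989/1988 = [17; 10, 3, 3, 19].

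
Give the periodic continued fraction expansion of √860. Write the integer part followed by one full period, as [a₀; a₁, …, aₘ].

a₀ = ⌊√860⌋ = 29.

[29; 3, 14, 3, 58]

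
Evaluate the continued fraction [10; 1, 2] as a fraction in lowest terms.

32/3

Using pₖ = aₖpₖ₋₁ + pₖ₋₂ and qₖ = aₖqₖ₋₁ + qₖ₋₂:
  k=0: a=10, p=10, q=1
  k=1: a=1, p=11, q=1
  k=2: a=2, p=32, q=3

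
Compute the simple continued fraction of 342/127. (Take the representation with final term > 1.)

342 = 2·127 + 88
127 = 1·88 + 39
88 = 2·39 + 10
39 = 3·10 + 9
10 = 1·9 + 1
9 = 9·1 + 0  (stop)
So 342/127 = [2; 1, 2, 3, 1, 9].

[2; 1, 2, 3, 1, 9]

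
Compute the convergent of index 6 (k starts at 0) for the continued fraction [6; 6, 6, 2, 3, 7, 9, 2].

113685/18448

Using pₖ = aₖpₖ₋₁ + pₖ₋₂, qₖ = aₖqₖ₋₁ + qₖ₋₂ (with p₋₁=1, p₋₂=0, q₋₁=0, q₋₂=1):
  k=0: a=6, p=6, q=1
  k=1: a=6, p=37, q=6
  k=2: a=6, p=228, q=37
  k=3: a=2, p=493, q=80
  k=4: a=3, p=1707, q=277
  k=5: a=7, p=12442, q=2019
  k=6: a=9, p=113685, q=18448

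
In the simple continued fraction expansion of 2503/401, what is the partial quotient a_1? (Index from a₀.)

4

2503 = 6·401 + 97   →  a_0 = 6
401 = 4·97 + 13   →  a_1 = 4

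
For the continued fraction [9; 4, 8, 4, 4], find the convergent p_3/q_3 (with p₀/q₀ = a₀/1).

1257/136

Using pₖ = aₖpₖ₋₁ + pₖ₋₂, qₖ = aₖqₖ₋₁ + qₖ₋₂ (with p₋₁=1, p₋₂=0, q₋₁=0, q₋₂=1):
  k=0: a=9, p=9, q=1
  k=1: a=4, p=37, q=4
  k=2: a=8, p=305, q=33
  k=3: a=4, p=1257, q=136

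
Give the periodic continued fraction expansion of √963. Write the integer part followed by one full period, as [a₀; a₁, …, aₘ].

[31; 31, 62]

a₀ = ⌊√963⌋ = 31.
With m₀=0, d₀=1 and mₖ₊₁ = dₖaₖ − mₖ, dₖ₊₁ = (n − mₖ₊₁²)/dₖ, aₖ₊₁ = ⌊(a₀+mₖ₊₁)/dₖ₊₁⌋:
  k=1: m=31, d=2, a=31
  k=2: m=31, d=1, a=62
d=1 and a=2a₀=62 at k=2, so the next step gives (m, d) = (31, 2) again — its k=1 value — and the period has length 2.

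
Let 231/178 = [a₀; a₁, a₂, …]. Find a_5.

231 = 1·178 + 53   →  a_0 = 1
178 = 3·53 + 19   →  a_1 = 3
53 = 2·19 + 15   →  a_2 = 2
19 = 1·15 + 4   →  a_3 = 1
15 = 3·4 + 3   →  a_4 = 3
4 = 1·3 + 1   →  a_5 = 1

1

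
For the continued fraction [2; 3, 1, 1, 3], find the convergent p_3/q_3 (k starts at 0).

Using pₖ = aₖpₖ₋₁ + pₖ₋₂, qₖ = aₖqₖ₋₁ + qₖ₋₂ (with p₋₁=1, p₋₂=0, q₋₁=0, q₋₂=1):
  k=0: a=2, p=2, q=1
  k=1: a=3, p=7, q=3
  k=2: a=1, p=9, q=4
  k=3: a=1, p=16, q=7

16/7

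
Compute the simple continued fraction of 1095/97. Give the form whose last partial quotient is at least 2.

1095 = 11*97 + 28
97 = 3*28 + 13
28 = 2*13 + 2
13 = 6*2 + 1
2 = 2*1 + 0  (stop)
So 1095/97 = [11; 3, 2, 6, 2].

[11; 3, 2, 6, 2]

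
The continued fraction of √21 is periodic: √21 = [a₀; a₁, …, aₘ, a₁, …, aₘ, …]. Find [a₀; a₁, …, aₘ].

a₀ = ⌊√21⌋ = 4.
With m₀=0, d₀=1 and mₖ₊₁ = dₖaₖ − mₖ, dₖ₊₁ = (n − mₖ₊₁²)/dₖ, aₖ₊₁ = ⌊(a₀+mₖ₊₁)/dₖ₊₁⌋:
  k=1: m=4, d=5, a=1
  k=2: m=1, d=4, a=1
  k=3: m=3, d=3, a=2
  k=4: m=3, d=4, a=1
  k=5: m=1, d=5, a=1
  k=6: m=4, d=1, a=8
d=1 and a=2a₀=8 at k=6, so the next step gives (m, d) = (4, 5) again — its k=1 value — and the period has length 6.

[4; 1, 1, 2, 1, 1, 8]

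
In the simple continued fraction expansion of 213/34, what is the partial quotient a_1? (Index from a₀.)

3

213 = 6·34 + 9   →  a_0 = 6
34 = 3·9 + 7   →  a_1 = 3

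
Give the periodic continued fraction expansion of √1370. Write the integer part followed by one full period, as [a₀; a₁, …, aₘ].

a₀ = ⌊√1370⌋ = 37.

[37; 74]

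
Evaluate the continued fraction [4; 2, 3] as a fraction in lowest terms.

31/7

Fold from the inside: start with 3/1.
  2 + 1/3 = 7/3
  4 + 3/7 = 31/7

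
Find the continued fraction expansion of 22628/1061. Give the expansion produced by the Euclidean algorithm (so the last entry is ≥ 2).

22628 = 21×1061 + 347
1061 = 3×347 + 20
347 = 17×20 + 7
20 = 2×7 + 6
7 = 1×6 + 1
6 = 6×1 + 0  (stop)
So 22628/1061 = [21; 3, 17, 2, 1, 6].

[21; 3, 17, 2, 1, 6]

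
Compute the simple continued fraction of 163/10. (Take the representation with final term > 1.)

163 = 16×10 + 3
10 = 3×3 + 1
3 = 3×1 + 0  (stop)
So 163/10 = [16; 3, 3].

[16; 3, 3]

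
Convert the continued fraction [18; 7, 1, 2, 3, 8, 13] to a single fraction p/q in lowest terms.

Using pₖ = aₖpₖ₋₁ + pₖ₋₂ and qₖ = aₖqₖ₋₁ + qₖ₋₂:
  k=0: a=18, p=18, q=1
  k=1: a=7, p=127, q=7
  k=2: a=1, p=145, q=8
  k=3: a=2, p=417, q=23
  k=4: a=3, p=1396, q=77
  k=5: a=8, p=11585, q=639
  k=6: a=13, p=152001, q=8384

152001/8384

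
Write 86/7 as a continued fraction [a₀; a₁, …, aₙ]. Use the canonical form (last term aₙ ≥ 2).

86 = 12×7 + 2
7 = 3×2 + 1
2 = 2×1 + 0  (stop)
So 86/7 = [12; 3, 2].

[12; 3, 2]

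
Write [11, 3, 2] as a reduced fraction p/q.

Using pₖ = aₖpₖ₋₁ + pₖ₋₂ and qₖ = aₖqₖ₋₁ + qₖ₋₂:
  k=0: a=11, p=11, q=1
  k=1: a=3, p=34, q=3
  k=2: a=2, p=79, q=7

79/7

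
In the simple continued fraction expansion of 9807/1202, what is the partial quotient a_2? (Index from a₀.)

9807 = 8·1202 + 191   →  a_0 = 8
1202 = 6·191 + 56   →  a_1 = 6
191 = 3·56 + 23   →  a_2 = 3

3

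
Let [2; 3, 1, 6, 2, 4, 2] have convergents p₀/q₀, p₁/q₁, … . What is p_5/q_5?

585/259

Using pₖ = aₖpₖ₋₁ + pₖ₋₂, qₖ = aₖqₖ₋₁ + qₖ₋₂ (with p₋₁=1, p₋₂=0, q₋₁=0, q₋₂=1):
  k=0: a=2, p=2, q=1
  k=1: a=3, p=7, q=3
  k=2: a=1, p=9, q=4
  k=3: a=6, p=61, q=27
  k=4: a=2, p=131, q=58
  k=5: a=4, p=585, q=259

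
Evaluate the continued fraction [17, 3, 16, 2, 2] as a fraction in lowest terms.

Fold from the inside: start with 2/1.
  2 + 1/2 = 5/2
  16 + 2/5 = 82/5
  3 + 5/82 = 251/82
  17 + 82/251 = 4349/251

4349/251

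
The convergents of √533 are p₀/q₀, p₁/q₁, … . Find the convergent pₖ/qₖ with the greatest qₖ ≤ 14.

√533 = [23; 11, 1, 1, 11, 46, …] (period length 5).
Convergents:
  p_0/q_0 = 23/1
  p_1/q_1 = 254/11
  p_2/q_2 = 277/12
  p_3/q_3 = 531/23
q_2 = 12 ≤ 14 < 23 = q_3, so the answer is 277/12.

277/12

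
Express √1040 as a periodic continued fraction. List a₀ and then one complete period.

[32; 4, 64]

a₀ = ⌊√1040⌋ = 32.
With m₀=0, d₀=1 and mₖ₊₁ = dₖaₖ − mₖ, dₖ₊₁ = (n − mₖ₊₁²)/dₖ, aₖ₊₁ = ⌊(a₀+mₖ₊₁)/dₖ₊₁⌋:
  k=1: m=32, d=16, a=4
  k=2: m=32, d=1, a=64
d=1 and a=2a₀=64 at k=2, so the next step gives (m, d) = (32, 16) again — its k=1 value — and the period has length 2.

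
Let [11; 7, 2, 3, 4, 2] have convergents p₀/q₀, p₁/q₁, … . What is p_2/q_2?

Using pₖ = aₖpₖ₋₁ + pₖ₋₂, qₖ = aₖqₖ₋₁ + qₖ₋₂ (with p₋₁=1, p₋₂=0, q₋₁=0, q₋₂=1):
  k=0: a=11, p=11, q=1
  k=1: a=7, p=78, q=7
  k=2: a=2, p=167, q=15

167/15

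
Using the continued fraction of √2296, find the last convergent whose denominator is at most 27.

575/12

√2296 = [47; 1, 10, 1, 94, …] (period length 4).
Convergents:
  p_0/q_0 = 47/1
  p_1/q_1 = 48/1
  p_2/q_2 = 527/11
  p_3/q_3 = 575/12
  p_4/q_4 = 54577/1139
q_3 = 12 ≤ 27 < 1139 = q_4, so the answer is 575/12.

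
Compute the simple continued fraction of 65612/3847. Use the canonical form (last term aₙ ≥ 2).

[17; 18, 16, 2, 1, 1, 2]

65612 = 17×3847 + 213
3847 = 18×213 + 13
213 = 16×13 + 5
13 = 2×5 + 3
5 = 1×3 + 2
3 = 1×2 + 1
2 = 2×1 + 0  (stop)
So 65612/3847 = [17; 18, 16, 2, 1, 1, 2].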